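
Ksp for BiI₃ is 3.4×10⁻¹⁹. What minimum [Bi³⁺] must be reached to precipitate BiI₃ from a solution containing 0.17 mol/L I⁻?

6.9×10⁻¹⁷ M

A salt starts to precipitate once the ion product Q reaches its Ksp.
BiI₃(s) ⇌ Bi³⁺(aq) + 3 I⁻(aq)
Ksp = [Bi³⁺][I⁻]^3 = [Bi³⁺](0.17)^3
[Bi³⁺] = 3.4×10⁻¹⁹ / (0.17)^3 = 6.9×10⁻¹⁷
[Bi³⁺] = 6.9×10⁻¹⁷ mol/L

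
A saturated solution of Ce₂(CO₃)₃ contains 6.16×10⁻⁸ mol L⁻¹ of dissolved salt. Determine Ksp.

Ce₂(CO₃)₃(s) ⇌ 2 Ce³⁺(aq) + 3 CO₃²⁻(aq)
For each mole of Ce₂(CO₃)₃ that dissolves per liter, [Ce³⁺] = 2s and [CO₃²⁻] = 3s; let s denote this solubility.
Ksp = [Ce³⁺]^2[CO₃²⁻]^3 = (2s)^2 · (3s)^3 = 108s^5
Ksp = 108 × (6.16×10⁻⁸)^5 = 9.58×10⁻³⁵

Ksp = 9.58×10⁻³⁵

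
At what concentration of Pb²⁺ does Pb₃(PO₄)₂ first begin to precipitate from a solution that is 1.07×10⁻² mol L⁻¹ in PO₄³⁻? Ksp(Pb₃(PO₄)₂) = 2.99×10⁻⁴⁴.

Each salt precipitates once Q = Ksp for that salt.
Pb₃(PO₄)₂(s) ⇌ 3 Pb²⁺(aq) + 2 PO₄³⁻(aq)
Ksp = [Pb²⁺]^3[PO₄³⁻]^2 = [Pb²⁺]^3(1.07×10⁻²)^2
[Pb²⁺]^3 = 2.99×10⁻⁴⁴ / (1.07×10⁻²)^2 = 2.61×10⁻⁴⁰
[Pb²⁺] = 6.39×10⁻¹⁴ mol L⁻¹

6.39×10⁻¹⁴ M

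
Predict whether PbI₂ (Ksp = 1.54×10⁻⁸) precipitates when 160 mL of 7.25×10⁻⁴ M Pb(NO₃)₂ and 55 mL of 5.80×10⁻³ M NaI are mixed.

No

After mixing, V = 160 mL + 55 mL = 215 mL.
[Pb²⁺] = (7.25×10⁻⁴)(160)/215 = 5.40×10⁻⁴ M
[I⁻] = (5.80×10⁻³)(55)/215 = 1.48×10⁻³ M
Q = [Pb²⁺][I⁻]^2 = 1.19×10⁻⁹
Q = 1.19×10⁻⁹ < Ksp = 1.54×10⁻⁸, so the solution is unsaturated and no precipitate forms.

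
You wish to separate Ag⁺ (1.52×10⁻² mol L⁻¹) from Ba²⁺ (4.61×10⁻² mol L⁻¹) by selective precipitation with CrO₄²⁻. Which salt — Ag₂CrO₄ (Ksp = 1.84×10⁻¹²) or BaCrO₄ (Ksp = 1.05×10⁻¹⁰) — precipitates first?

Precipitation begins when Q = Ksp.
For Ag₂CrO₄: [CrO₄²⁻] = (Ksp/[Ag⁺]^2) = 7.96×10⁻⁹ mol L⁻¹
For BaCrO₄: [CrO₄²⁻] = (Ksp/[Ba²⁺]) = 2.28×10⁻⁹ mol L⁻¹
Since BaCrO₄ needs less CrO₄²⁻ to reach saturation, it precipitates first.

BaCrO₄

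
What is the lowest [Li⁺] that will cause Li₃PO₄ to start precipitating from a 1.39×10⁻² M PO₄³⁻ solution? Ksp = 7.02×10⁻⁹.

A salt starts to precipitate once the ion product Q reaches its Ksp.
Li₃PO₄(s) ⇌ 3 Li⁺(aq) + PO₄³⁻(aq)
Ksp = [Li⁺]^3[PO₄³⁻] = [Li⁺]^3(1.39×10⁻²)
[Li⁺]^3 = 7.02×10⁻⁹ / (1.39×10⁻²) = 5.05×10⁻⁷
[Li⁺] = 7.96×10⁻³ M

7.96×10⁻³ M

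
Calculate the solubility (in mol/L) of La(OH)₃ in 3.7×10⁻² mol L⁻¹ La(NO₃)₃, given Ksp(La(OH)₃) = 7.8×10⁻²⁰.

4.3×10⁻⁷ M

La(OH)₃(s) ⇌ La³⁺(aq) + 3 OH⁻(aq)
Let s be the solubility of La(OH)₃ here. The common ion gives [La³⁺] ≈ 3.7×10⁻² mol L⁻¹, and [OH⁻] = 3s.
Ksp = [La³⁺][OH⁻]^3 = (3.7×10⁻²)(3s)^3
(3s)^3 = 7.8×10⁻²⁰ / (3.7×10⁻²) = 2.1×10⁻¹⁸
s = 4.3×10⁻⁷ mol L⁻¹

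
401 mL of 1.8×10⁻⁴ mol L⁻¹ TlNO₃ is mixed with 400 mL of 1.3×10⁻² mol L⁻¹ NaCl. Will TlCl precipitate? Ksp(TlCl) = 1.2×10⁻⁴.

Total volume after mixing = 401 + 400 = 801 mL.
[Tl⁺] = (1.8×10⁻⁴)(401)/801 = 9.0×10⁻⁵ mol L⁻¹
[Cl⁻] = (1.3×10⁻²)(400)/801 = 6.5×10⁻³ mol L⁻¹
Q = [Tl⁺][Cl⁻] = 5.8×10⁻⁷
Since Q (5.8×10⁻⁷) is less than Ksp (1.2×10⁻⁴), no TlCl precipitates.

No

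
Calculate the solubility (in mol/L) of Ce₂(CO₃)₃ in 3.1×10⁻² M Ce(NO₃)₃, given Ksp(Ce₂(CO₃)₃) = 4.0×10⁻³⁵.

1.2×10⁻¹¹ M

Ce₂(CO₃)₃(s) ⇌ 2 Ce³⁺(aq) + 3 CO₃²⁻(aq)
Let s be the solubility of Ce₂(CO₃)₃ here. The common ion gives [Ce³⁺] ≈ 3.1×10⁻² M, and [CO₃²⁻] = 3s.
Ksp = [Ce³⁺]^2[CO₃²⁻]^3 = (3.1×10⁻²)^2(3s)^3
(3s)^3 = 4.0×10⁻³⁵ / (3.1×10⁻²)^2 = 4.2×10⁻³²
s = 1.2×10⁻¹¹ M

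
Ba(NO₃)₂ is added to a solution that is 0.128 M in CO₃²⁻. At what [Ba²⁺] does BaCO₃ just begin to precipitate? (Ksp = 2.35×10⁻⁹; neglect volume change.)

Precipitation of each salt begins when its ion product equals Ksp.
BaCO₃(s) ⇌ Ba²⁺(aq) + CO₃²⁻(aq)
Ksp = [Ba²⁺][CO₃²⁻] = [Ba²⁺](0.128)
[Ba²⁺] = 2.35×10⁻⁹ / (0.128) = 1.84×10⁻⁸
[Ba²⁺] = 1.84×10⁻⁸ M

1.84×10⁻⁸ M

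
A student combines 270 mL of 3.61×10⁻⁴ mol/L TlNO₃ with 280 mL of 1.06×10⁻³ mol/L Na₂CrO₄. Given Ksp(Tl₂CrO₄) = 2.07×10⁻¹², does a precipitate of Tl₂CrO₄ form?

Yes

Total volume after mixing = 270 + 280 = 550 mL.
[Tl⁺] = (3.61×10⁻⁴)(270)/550 = 1.77×10⁻⁴ mol/L
[CrO₄²⁻] = (1.06×10⁻³)(280)/550 = 5.40×10⁻⁴ mol/L
Q = [Tl⁺]^2[CrO₄²⁻] = 1.69×10⁻¹¹
Since Q (1.69×10⁻¹¹) exceeds Ksp (2.07×10⁻¹²), Tl₂CrO₄ will precipitate.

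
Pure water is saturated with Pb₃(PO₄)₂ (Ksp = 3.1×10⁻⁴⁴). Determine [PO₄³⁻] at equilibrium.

1.6×10⁻⁹ M

Pb₃(PO₄)₂(s) ⇌ 3 Pb²⁺(aq) + 2 PO₄³⁻(aq)
If s mol/L of Pb₃(PO₄)₂ dissolves, [Pb²⁺] = 3s and [PO₄³⁻] = 2s.
Ksp = [Pb²⁺]^3[PO₄³⁻]^2 = (3s)^3 · (2s)^2 = 108s^5 = 3.1×10⁻⁴⁴
s = 7.8×10⁻¹⁰ mol L⁻¹
[PO₄³⁻] = 2s = 1.6×10⁻⁹ mol L⁻¹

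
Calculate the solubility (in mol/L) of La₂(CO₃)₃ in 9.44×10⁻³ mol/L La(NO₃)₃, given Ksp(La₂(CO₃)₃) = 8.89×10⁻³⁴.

7.18×10⁻¹¹ M

La₂(CO₃)₃(s) ⇌ 2 La³⁺(aq) + 3 CO₃²⁻(aq)
Let s be the solubility of La₂(CO₃)₃ here. The common ion gives [La³⁺] ≈ 9.44×10⁻³ mol/L, and [CO₃²⁻] = 3s.
Ksp = [La³⁺]^2[CO₃²⁻]^3 = (9.44×10⁻³)^2(3s)^3
(3s)^3 = 8.89×10⁻³⁴ / (9.44×10⁻³)^2 = 9.98×10⁻³⁰
s = 7.18×10⁻¹¹ mol/L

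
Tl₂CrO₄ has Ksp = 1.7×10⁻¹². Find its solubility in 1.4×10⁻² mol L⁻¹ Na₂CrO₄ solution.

5.5×10⁻⁶ M

Tl₂CrO₄(s) ⇌ 2 Tl⁺(aq) + CrO₄²⁻(aq)
Let s be the solubility of Tl₂CrO₄ here. The common ion gives [CrO₄²⁻] ≈ 1.4×10⁻² mol L⁻¹, and [Tl⁺] = 2s.
Ksp = [Tl⁺]^2[CrO₄²⁻] = (2s)^2(1.4×10⁻²)
(2s)^2 = 1.7×10⁻¹² / (1.4×10⁻²) = 1.2×10⁻¹⁰
s = 5.5×10⁻⁶ mol L⁻¹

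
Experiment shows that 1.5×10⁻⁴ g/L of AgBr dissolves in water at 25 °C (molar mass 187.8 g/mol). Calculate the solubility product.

Ksp = 6.4×10⁻¹³

s = (1.5×10⁻⁴ g L⁻¹)/(187.8 g mol⁻¹) = 7.987×10⁻⁷ M
AgBr(s) ⇌ Ag⁺(aq) + Br⁻(aq)
With molar solubility s: [Ag⁺] = s, [Br⁻] = s.
Ksp = [Ag⁺][Br⁻] = s · s = s^2
Ksp = (7.987×10⁻⁷)^2 = 6.4×10⁻¹³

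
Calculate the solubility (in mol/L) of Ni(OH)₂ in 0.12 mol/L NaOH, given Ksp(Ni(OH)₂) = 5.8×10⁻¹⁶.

Ni(OH)₂(s) ⇌ Ni²⁺(aq) + 2 OH⁻(aq)
Let s be the solubility of Ni(OH)₂ here. The common ion gives [OH⁻] ≈ 0.12 mol/L, and [Ni²⁺] = s.
Ksp = [Ni²⁺][OH⁻]^2 = s(0.12)^2
s = 5.8×10⁻¹⁶ / (0.12)^2 = 4.0×10⁻¹⁴
s = 4.0×10⁻¹⁴ mol/L

4.0×10⁻¹⁴ M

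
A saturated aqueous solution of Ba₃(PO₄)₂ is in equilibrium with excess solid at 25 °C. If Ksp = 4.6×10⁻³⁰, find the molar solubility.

Ba₃(PO₄)₂(s) ⇌ 3 Ba²⁺(aq) + 2 PO₄³⁻(aq)
If s mol/L of Ba₃(PO₄)₂ dissolves, [Ba²⁺] = 3s and [PO₄³⁻] = 2s.
Ksp = [Ba²⁺]^3[PO₄³⁻]^2 = (3s)^3 · (2s)^2 = 108s^5
108s^5 = 4.6×10⁻³⁰  ⇒  s^5 = 4.3×10⁻³²
Taking the 5th root, s = 5.3×10⁻⁷ mol/L.

5.3×10⁻⁷ M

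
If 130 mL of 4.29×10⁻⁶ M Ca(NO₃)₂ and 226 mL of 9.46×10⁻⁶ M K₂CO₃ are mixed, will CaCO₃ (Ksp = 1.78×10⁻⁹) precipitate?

No

Total volume after mixing = 130 + 226 = 356 mL.
[Ca²⁺] = (4.29×10⁻⁶)(130)/356 = 1.57×10⁻⁶ M
[CO₃²⁻] = (9.46×10⁻⁶)(226)/356 = 6.01×10⁻⁶ M
Q = [Ca²⁺][CO₃²⁻] = 9.41×10⁻¹²
Since Q (9.41×10⁻¹²) is less than Ksp (1.78×10⁻⁹), no CaCO₃ precipitates.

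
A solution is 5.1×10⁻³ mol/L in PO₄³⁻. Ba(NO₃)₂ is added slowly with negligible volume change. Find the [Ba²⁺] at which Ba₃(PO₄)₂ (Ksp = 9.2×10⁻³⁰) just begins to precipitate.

7.1×10⁻⁹ M

Precipitation of each salt begins when its ion product equals Ksp.
Ba₃(PO₄)₂(s) ⇌ 3 Ba²⁺(aq) + 2 PO₄³⁻(aq)
Ksp = [Ba²⁺]^3[PO₄³⁻]^2 = [Ba²⁺]^3(5.1×10⁻³)^2
[Ba²⁺]^3 = 9.2×10⁻³⁰ / (5.1×10⁻³)^2 = 3.5×10⁻²⁵
[Ba²⁺] = 7.1×10⁻⁹ mol/L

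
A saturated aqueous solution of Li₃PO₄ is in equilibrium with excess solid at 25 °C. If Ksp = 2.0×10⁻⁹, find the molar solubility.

2.9×10⁻³ M

Li₃PO₄(s) ⇌ 3 Li⁺(aq) + PO₄³⁻(aq)
For each mole of Li₃PO₄ that dissolves per liter, [Li⁺] = 3s and [PO₄³⁻] = s; let s denote this solubility.
Ksp = [Li⁺]^3[PO₄³⁻] = (3s)^3 · s = 27s^4
27s^4 = 2.0×10⁻⁹  ⇒  s^4 = 7.4×10⁻¹¹
s = 2.9×10⁻³ M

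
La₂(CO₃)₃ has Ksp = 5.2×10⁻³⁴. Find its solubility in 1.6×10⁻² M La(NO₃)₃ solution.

La₂(CO₃)₃(s) ⇌ 2 La³⁺(aq) + 3 CO₃²⁻(aq)
With La³⁺ already at 1.6×10⁻² M and s small, take [La³⁺] ≈ 1.6×10⁻² M and [CO₃²⁻] = 3s.
Ksp = [La³⁺]^2[CO₃²⁻]^3 = (1.6×10⁻²)^2(3s)^3
(3s)^3 = 5.2×10⁻³⁴ / (1.6×10⁻²)^2 = 2.0×10⁻³⁰
s = 4.2×10⁻¹¹ M

4.2×10⁻¹¹ M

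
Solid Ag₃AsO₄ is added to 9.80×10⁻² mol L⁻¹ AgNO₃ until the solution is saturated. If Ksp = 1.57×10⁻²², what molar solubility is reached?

1.67×10⁻¹⁹ M

Ag₃AsO₄(s) ⇌ 3 Ag⁺(aq) + AsO₄³⁻(aq)
With Ag⁺ already at 9.80×10⁻² mol L⁻¹ and s small, take [Ag⁺] ≈ 9.80×10⁻² mol L⁻¹ and [AsO₄³⁻] = s.
Ksp = [Ag⁺]^3[AsO₄³⁻] = (9.80×10⁻²)^3s
s = 1.57×10⁻²² / (9.80×10⁻²)^3 = 1.67×10⁻¹⁹
s = 1.67×10⁻¹⁹ mol L⁻¹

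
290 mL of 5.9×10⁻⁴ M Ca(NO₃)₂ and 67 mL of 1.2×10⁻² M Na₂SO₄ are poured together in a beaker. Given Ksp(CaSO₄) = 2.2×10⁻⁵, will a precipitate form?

No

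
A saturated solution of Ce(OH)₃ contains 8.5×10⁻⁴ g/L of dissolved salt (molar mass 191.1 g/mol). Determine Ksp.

Ksp = 1.1×10⁻²⁰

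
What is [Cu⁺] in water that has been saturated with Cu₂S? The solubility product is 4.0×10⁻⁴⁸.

Cu₂S(s) ⇌ 2 Cu⁺(aq) + S²⁻(aq)
Let s be the molar solubility. Then [Cu⁺] = 2s and [S²⁻] = s.
Ksp = [Cu⁺]^2[S²⁻] = (2s)^2 · s = 4s^3 = 4.0×10⁻⁴⁸
s = 1.0×10⁻¹⁶ mol L⁻¹
[Cu⁺] = 2s = 2.0×10⁻¹⁶ mol L⁻¹

2.0×10⁻¹⁶ M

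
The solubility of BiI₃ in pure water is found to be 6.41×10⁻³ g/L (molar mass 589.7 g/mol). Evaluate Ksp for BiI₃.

s = (6.41×10⁻³ g L⁻¹)/(589.7 g mol⁻¹) = 1.0870×10⁻⁵ M
BiI₃(s) ⇌ Bi³⁺(aq) + 3 I⁻(aq)
If s mol/L of BiI₃ dissolves, [Bi³⁺] = s and [I⁻] = 3s.
Ksp = [Bi³⁺][I⁻]^3 = s · (3s)^3 = 27s^4
Ksp = 27 × (1.0870×10⁻⁵)^4 = 3.77×10⁻¹⁹

Ksp = 3.77×10⁻¹⁹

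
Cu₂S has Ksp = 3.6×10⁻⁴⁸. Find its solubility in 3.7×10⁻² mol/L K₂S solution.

4.9×10⁻²⁴ M

Cu₂S(s) ⇌ 2 Cu⁺(aq) + S²⁻(aq)
S²⁻ is already present at 3.7×10⁻² mol/L. If s mol/L of Cu₂S dissolves, [Cu⁺] = 2s while [S²⁻] ≈ 3.7×10⁻² mol/L.
Ksp = [Cu⁺]^2[S²⁻] = (2s)^2(3.7×10⁻²)
(2s)^2 = 3.6×10⁻⁴⁸ / (3.7×10⁻²) = 9.7×10⁻⁴⁷
s = 4.9×10⁻²⁴ mol/L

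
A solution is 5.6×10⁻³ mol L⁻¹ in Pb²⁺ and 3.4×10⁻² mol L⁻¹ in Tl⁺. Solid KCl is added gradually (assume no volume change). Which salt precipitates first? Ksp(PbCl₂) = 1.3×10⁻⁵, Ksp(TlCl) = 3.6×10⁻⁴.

TlCl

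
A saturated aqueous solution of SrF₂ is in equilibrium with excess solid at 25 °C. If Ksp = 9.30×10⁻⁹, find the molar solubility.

SrF₂(s) ⇌ Sr²⁺(aq) + 2 F⁻(aq)
Call the molar solubility s, so that [Sr²⁺] = s and [F⁻] = 2s.
Ksp = [Sr²⁺][F⁻]^2 = s · (2s)^2 = 4s^3
4s^3 = 9.30×10⁻⁹  ⇒  s^3 = 2.33×10⁻⁹
s = 1.32×10⁻³ mol L⁻¹

1.32×10⁻³ M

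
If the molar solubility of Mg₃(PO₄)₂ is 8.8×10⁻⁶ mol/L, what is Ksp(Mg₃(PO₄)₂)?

Ksp = 5.7×10⁻²⁴

Mg₃(PO₄)₂(s) ⇌ 3 Mg²⁺(aq) + 2 PO₄³⁻(aq)
Call the molar solubility s, so that [Mg²⁺] = 3s and [PO₄³⁻] = 2s.
Ksp = [Mg²⁺]^3[PO₄³⁻]^2 = (3s)^3 · (2s)^2 = 108s^5
Ksp = 108 × (8.8×10⁻⁶)^5 = 5.7×10⁻²⁴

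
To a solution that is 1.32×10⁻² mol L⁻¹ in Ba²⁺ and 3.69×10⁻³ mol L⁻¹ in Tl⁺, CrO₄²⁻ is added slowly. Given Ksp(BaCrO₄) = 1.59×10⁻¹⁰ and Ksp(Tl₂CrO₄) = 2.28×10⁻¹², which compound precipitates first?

BaCrO₄

The threshold for precipitation is Q = Ksp.
For BaCrO₄: [CrO₄²⁻] = (Ksp/[Ba²⁺]) = 1.20×10⁻⁸ mol L⁻¹
For Tl₂CrO₄: [CrO₄²⁻] = (Ksp/[Tl⁺]^2) = 1.67×10⁻⁷ mol L⁻¹
The smaller threshold [CrO₄²⁻] is reached first, so BaCrO₄ precipitates first.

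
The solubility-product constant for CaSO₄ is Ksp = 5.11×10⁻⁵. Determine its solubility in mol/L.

7.15×10⁻³ M

CaSO₄(s) ⇌ Ca²⁺(aq) + SO₄²⁻(aq)
Call the molar solubility s, so that [Ca²⁺] = s and [SO₄²⁻] = s.
Ksp = [Ca²⁺][SO₄²⁻] = s · s = s^2
s^2 = 5.11×10⁻⁵
s = 7.15×10⁻³ mol/L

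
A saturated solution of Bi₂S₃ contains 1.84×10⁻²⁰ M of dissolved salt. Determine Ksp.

Bi₂S₃(s) ⇌ 2 Bi³⁺(aq) + 3 S²⁻(aq)
Call the molar solubility s, so that [Bi³⁺] = 2s and [S²⁻] = 3s.
Ksp = [Bi³⁺]^2[S²⁻]^3 = (2s)^2 · (3s)^3 = 108s^5
Ksp = 108 × (1.84×10⁻²⁰)^5 = 2.28×10⁻⁹⁷

Ksp = 2.28×10⁻⁹⁷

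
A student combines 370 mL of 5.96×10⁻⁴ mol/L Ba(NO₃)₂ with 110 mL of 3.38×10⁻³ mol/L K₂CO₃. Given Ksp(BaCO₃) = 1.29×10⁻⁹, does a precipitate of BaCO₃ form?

Yes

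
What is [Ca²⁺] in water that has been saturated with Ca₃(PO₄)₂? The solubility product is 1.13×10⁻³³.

3.03×10⁻⁷ M

Ca₃(PO₄)₂(s) ⇌ 3 Ca²⁺(aq) + 2 PO₄³⁻(aq)
For each mole of Ca₃(PO₄)₂ that dissolves per liter, [Ca²⁺] = 3s and [PO₄³⁻] = 2s; let s denote this solubility.
Ksp = [Ca²⁺]^3[PO₄³⁻]^2 = (3s)^3 · (2s)^2 = 108s^5 = 1.13×10⁻³³
s = 1.01×10⁻⁷ M
[Ca²⁺] = 3s = 3.03×10⁻⁷ M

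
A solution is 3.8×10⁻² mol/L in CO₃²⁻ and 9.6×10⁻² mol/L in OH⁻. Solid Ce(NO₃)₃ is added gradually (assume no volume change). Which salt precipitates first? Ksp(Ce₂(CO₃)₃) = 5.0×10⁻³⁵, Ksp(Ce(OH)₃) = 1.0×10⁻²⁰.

The threshold for precipitation is Q = Ksp.
For Ce₂(CO₃)₃: [Ce³⁺] = (Ksp/[CO₃²⁻]^3)^(1/2) = 9.5×10⁻¹⁶ mol/L
For Ce(OH)₃: [Ce³⁺] = (Ksp/[OH⁻]^3) = 1.1×10⁻¹⁷ mol/L
Since Ce(OH)₃ needs less Ce³⁺ to reach saturation, it precipitates first.

Ce(OH)₃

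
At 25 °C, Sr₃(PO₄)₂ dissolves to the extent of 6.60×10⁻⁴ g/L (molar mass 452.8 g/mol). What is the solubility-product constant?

s = (6.60×10⁻⁴ g L⁻¹)/(452.8 g mol⁻¹) = 1.4576×10⁻⁶ M
Sr₃(PO₄)₂(s) ⇌ 3 Sr²⁺(aq) + 2 PO₄³⁻(aq)
If s mol/L of Sr₃(PO₄)₂ dissolves, [Sr²⁺] = 3s and [PO₄³⁻] = 2s.
Ksp = [Sr²⁺]^3[PO₄³⁻]^2 = (3s)^3 · (2s)^2 = 108s^5
Ksp = 108 × (1.4576×10⁻⁶)^5 = 7.11×10⁻²⁸

Ksp = 7.11×10⁻²⁸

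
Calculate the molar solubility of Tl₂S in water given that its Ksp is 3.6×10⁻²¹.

9.7×10⁻⁸ M

Tl₂S(s) ⇌ 2 Tl⁺(aq) + S²⁻(aq)
If s mol/L of Tl₂S dissolves, [Tl⁺] = 2s and [S²⁻] = s.
Ksp = [Tl⁺]^2[S²⁻] = (2s)^2 · s = 4s^3
4s^3 = 3.6×10⁻²¹  ⇒  s^3 = 9.0×10⁻²²
Taking the 3rd root, s = 9.7×10⁻⁸ mol/L.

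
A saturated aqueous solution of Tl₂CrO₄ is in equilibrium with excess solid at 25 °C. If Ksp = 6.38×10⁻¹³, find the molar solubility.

5.42×10⁻⁵ M

Tl₂CrO₄(s) ⇌ 2 Tl⁺(aq) + CrO₄²⁻(aq)
For each mole of Tl₂CrO₄ that dissolves per liter, [Tl⁺] = 2s and [CrO₄²⁻] = s; let s denote this solubility.
Ksp = [Tl⁺]^2[CrO₄²⁻] = (2s)^2 · s = 4s^3
4s^3 = 6.38×10⁻¹³  ⇒  s^3 = 1.60×10⁻¹³
s = 5.42×10⁻⁵ M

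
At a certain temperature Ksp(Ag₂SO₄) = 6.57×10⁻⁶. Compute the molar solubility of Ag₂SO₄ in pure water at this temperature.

1.18×10⁻² M

Ag₂SO₄(s) ⇌ 2 Ag⁺(aq) + SO₄²⁻(aq)
With molar solubility s: [Ag⁺] = 2s, [SO₄²⁻] = s.
Ksp = [Ag⁺]^2[SO₄²⁻] = (2s)^2 · s = 4s^3
4s^3 = 6.57×10⁻⁶  ⇒  s^3 = 1.64×10⁻⁶
Taking the 3rd root, s = 1.18×10⁻² mol L⁻¹.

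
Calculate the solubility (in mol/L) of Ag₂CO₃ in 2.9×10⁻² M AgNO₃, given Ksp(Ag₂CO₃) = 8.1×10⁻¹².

Ag₂CO₃(s) ⇌ 2 Ag⁺(aq) + CO₃²⁻(aq)
With Ag⁺ already at 2.9×10⁻² M and s small, take [Ag⁺] ≈ 2.9×10⁻² M and [CO₃²⁻] = s.
Ksp = [Ag⁺]^2[CO₃²⁻] = (2.9×10⁻²)^2s
s = 8.1×10⁻¹² / (2.9×10⁻²)^2 = 9.6×10⁻⁹
s = 9.6×10⁻⁹ M

9.6×10⁻⁹ M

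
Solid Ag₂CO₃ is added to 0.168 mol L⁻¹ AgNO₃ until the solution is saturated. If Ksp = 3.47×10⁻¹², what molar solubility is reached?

Ag₂CO₃(s) ⇌ 2 Ag⁺(aq) + CO₃²⁻(aq)
Let s be the solubility of Ag₂CO₃ here. The common ion gives [Ag⁺] ≈ 0.168 mol L⁻¹, and [CO₃²⁻] = s.
Ksp = [Ag⁺]^2[CO₃²⁻] = (0.168)^2s
s = 3.47×10⁻¹² / (0.168)^2 = 1.23×10⁻¹⁰
s = 1.23×10⁻¹⁰ mol L⁻¹

1.23×10⁻¹⁰ M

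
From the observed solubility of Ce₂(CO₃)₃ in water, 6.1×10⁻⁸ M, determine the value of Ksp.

Ksp = 9.1×10⁻³⁵

Ce₂(CO₃)₃(s) ⇌ 2 Ce³⁺(aq) + 3 CO₃²⁻(aq)
Let s be the molar solubility. Then [Ce³⁺] = 2s and [CO₃²⁻] = 3s.
Ksp = [Ce³⁺]^2[CO₃²⁻]^3 = (2s)^2 · (3s)^3 = 108s^5
Ksp = 108 × (6.1×10⁻⁸)^5 = 9.1×10⁻³⁵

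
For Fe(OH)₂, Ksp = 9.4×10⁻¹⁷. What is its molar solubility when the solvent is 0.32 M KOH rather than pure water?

Fe(OH)₂(s) ⇌ Fe²⁺(aq) + 2 OH⁻(aq)
The solution already contains OH⁻ at 0.32 M. Let s be the molar solubility of Fe(OH)₂.
[OH⁻] ≈ 0.32 M (common ion dominates); [Fe²⁺] = s.
Ksp = [Fe²⁺][OH⁻]^2 = s(0.32)^2
s = 9.4×10⁻¹⁷ / (0.32)^2 = 9.2×10⁻¹⁶
s = 9.2×10⁻¹⁶ M

9.2×10⁻¹⁶ M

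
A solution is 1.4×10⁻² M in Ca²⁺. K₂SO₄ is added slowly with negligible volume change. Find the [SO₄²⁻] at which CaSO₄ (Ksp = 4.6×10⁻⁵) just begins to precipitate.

3.3×10⁻³ M

Precipitation begins when Q = Ksp.
CaSO₄(s) ⇌ Ca²⁺(aq) + SO₄²⁻(aq)
Ksp = [Ca²⁺][SO₄²⁻] = [SO₄²⁻](1.4×10⁻²)
[SO₄²⁻] = 4.6×10⁻⁵ / (1.4×10⁻²) = 3.3×10⁻³
[SO₄²⁻] = 3.3×10⁻³ M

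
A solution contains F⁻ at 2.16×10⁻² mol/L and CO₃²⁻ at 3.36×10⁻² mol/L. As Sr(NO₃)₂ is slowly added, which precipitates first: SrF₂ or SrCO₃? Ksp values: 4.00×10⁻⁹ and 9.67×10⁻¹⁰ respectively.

SrCO₃

Precipitation begins when Q = Ksp.
For SrF₂: [Sr²⁺] = (Ksp/[F⁻]^2) = 8.57×10⁻⁶ mol/L
For SrCO₃: [Sr²⁺] = (Ksp/[CO₃²⁻]) = 2.88×10⁻⁸ mol/L
Since SrCO₃ needs less Sr²⁺ to reach saturation, it precipitates first.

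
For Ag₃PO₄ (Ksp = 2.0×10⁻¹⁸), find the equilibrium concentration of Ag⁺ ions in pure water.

4.9×10⁻⁵ M

Ag₃PO₄(s) ⇌ 3 Ag⁺(aq) + PO₄³⁻(aq)
Call the molar solubility s, so that [Ag⁺] = 3s and [PO₄³⁻] = s.
Ksp = [Ag⁺]^3[PO₄³⁻] = (3s)^3 · s = 27s^4 = 2.0×10⁻¹⁸
s = 1.6×10⁻⁵ M
[Ag⁺] = 3s = 4.9×10⁻⁵ M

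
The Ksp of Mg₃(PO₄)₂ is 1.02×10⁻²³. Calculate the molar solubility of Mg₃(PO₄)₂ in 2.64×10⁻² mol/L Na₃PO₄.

8.15×10⁻⁸ M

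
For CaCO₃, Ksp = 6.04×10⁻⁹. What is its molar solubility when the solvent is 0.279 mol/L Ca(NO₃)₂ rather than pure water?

CaCO₃(s) ⇌ Ca²⁺(aq) + CO₃²⁻(aq)
Let s be the solubility of CaCO₃ here. The common ion gives [Ca²⁺] ≈ 0.279 mol/L, and [CO₃²⁻] = s.
Ksp = [Ca²⁺][CO₃²⁻] = (0.279)s
s = 6.04×10⁻⁹ / (0.279) = 2.16×10⁻⁸
s = 2.16×10⁻⁸ mol/L

2.16×10⁻⁸ M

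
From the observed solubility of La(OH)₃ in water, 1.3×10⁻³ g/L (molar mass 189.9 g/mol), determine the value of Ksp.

Ksp = 5.9×10⁻²⁰

Molar solubility s = (1.3×10⁻³ g/L) / (189.9 g/mol) = 6.846×10⁻⁶ mol/L
La(OH)₃(s) ⇌ La³⁺(aq) + 3 OH⁻(aq)
With molar solubility s: [La³⁺] = s, [OH⁻] = 3s.
Ksp = [La³⁺][OH⁻]^3 = s · (3s)^3 = 27s^4
Ksp = 27 × (6.846×10⁻⁶)^4 = 5.9×10⁻²⁰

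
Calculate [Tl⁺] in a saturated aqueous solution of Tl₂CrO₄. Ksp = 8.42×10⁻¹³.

1.19×10⁻⁴ M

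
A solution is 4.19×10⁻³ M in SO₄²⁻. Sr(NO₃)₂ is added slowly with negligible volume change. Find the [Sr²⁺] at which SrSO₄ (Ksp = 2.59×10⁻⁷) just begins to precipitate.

The threshold for precipitation is Q = Ksp.
SrSO₄(s) ⇌ Sr²⁺(aq) + SO₄²⁻(aq)
Ksp = [Sr²⁺][SO₄²⁻] = [Sr²⁺](4.19×10⁻³)
[Sr²⁺] = 2.59×10⁻⁷ / (4.19×10⁻³) = 6.18×10⁻⁵
[Sr²⁺] = 6.18×10⁻⁵ M

6.18×10⁻⁵ M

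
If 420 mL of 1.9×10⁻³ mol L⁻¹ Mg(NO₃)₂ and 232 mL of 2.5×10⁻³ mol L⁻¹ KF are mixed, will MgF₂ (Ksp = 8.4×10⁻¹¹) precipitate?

The combined volume is 652 mL.
[Mg²⁺] = (1.9×10⁻³)(420)/652 = 1.2×10⁻³ mol L⁻¹
[F⁻] = (2.5×10⁻³)(232)/652 = 8.9×10⁻⁴ mol L⁻¹
Q = [Mg²⁺][F⁻]^2 = 9.7×10⁻¹⁰
Because Q > Ksp (9.7×10⁻¹⁰ vs 8.4×10⁻¹¹), a precipitate of MgF₂ forms.

Yes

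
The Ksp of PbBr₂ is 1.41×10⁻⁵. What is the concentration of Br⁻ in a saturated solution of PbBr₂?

PbBr₂(s) ⇌ Pb²⁺(aq) + 2 Br⁻(aq)
With molar solubility s: [Pb²⁺] = s, [Br⁻] = 2s.
Ksp = [Pb²⁺][Br⁻]^2 = s · (2s)^2 = 4s^3 = 1.41×10⁻⁵
s = 1.52×10⁻² mol/L
[Br⁻] = 2s = 3.04×10⁻² mol/L

3.04×10⁻² M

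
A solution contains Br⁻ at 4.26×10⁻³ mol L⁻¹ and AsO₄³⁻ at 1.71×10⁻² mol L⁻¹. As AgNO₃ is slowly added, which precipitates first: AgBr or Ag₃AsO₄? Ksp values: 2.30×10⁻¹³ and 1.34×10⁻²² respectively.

AgBr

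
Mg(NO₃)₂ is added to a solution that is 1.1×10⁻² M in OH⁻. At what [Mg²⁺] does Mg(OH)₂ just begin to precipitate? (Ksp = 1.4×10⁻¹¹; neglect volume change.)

1.2×10⁻⁷ M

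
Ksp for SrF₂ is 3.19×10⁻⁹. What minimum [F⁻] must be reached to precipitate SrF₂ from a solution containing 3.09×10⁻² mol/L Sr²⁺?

3.21×10⁻⁴ M

The threshold for precipitation is Q = Ksp.
SrF₂(s) ⇌ Sr²⁺(aq) + 2 F⁻(aq)
Ksp = [Sr²⁺][F⁻]^2 = [F⁻]^2(3.09×10⁻²)
[F⁻]^2 = 3.19×10⁻⁹ / (3.09×10⁻²) = 1.03×10⁻⁷
[F⁻] = 3.21×10⁻⁴ mol/L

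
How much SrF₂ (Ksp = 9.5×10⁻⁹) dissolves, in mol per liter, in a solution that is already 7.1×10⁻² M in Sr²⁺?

1.8×10⁻⁴ M

SrF₂(s) ⇌ Sr²⁺(aq) + 2 F⁻(aq)
Let s be the solubility of SrF₂ here. The common ion gives [Sr²⁺] ≈ 7.1×10⁻² M, and [F⁻] = 2s.
Ksp = [Sr²⁺][F⁻]^2 = (7.1×10⁻²)(2s)^2
(2s)^2 = 9.5×10⁻⁹ / (7.1×10⁻²) = 1.3×10⁻⁷
s = 1.8×10⁻⁴ M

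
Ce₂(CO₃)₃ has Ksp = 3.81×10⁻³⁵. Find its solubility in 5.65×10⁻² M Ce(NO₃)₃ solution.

Ce₂(CO₃)₃(s) ⇌ 2 Ce³⁺(aq) + 3 CO₃²⁻(aq)
With Ce³⁺ already at 5.65×10⁻² M and s small, take [Ce³⁺] ≈ 5.65×10⁻² M and [CO₃²⁻] = 3s.
Ksp = [Ce³⁺]^2[CO₃²⁻]^3 = (5.65×10⁻²)^2(3s)^3
(3s)^3 = 3.81×10⁻³⁵ / (5.65×10⁻²)^2 = 1.19×10⁻³²
s = 7.62×10⁻¹² M

7.62×10⁻¹² M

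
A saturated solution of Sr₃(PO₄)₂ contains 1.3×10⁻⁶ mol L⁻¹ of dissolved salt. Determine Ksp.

Sr₃(PO₄)₂(s) ⇌ 3 Sr²⁺(aq) + 2 PO₄³⁻(aq)
If s mol/L of Sr₃(PO₄)₂ dissolves, [Sr²⁺] = 3s and [PO₄³⁻] = 2s.
Ksp = [Sr²⁺]^3[PO₄³⁻]^2 = (3s)^3 · (2s)^2 = 108s^5
Ksp = 108 × (1.3×10⁻⁶)^5 = 4.0×10⁻²⁸

Ksp = 4.0×10⁻²⁸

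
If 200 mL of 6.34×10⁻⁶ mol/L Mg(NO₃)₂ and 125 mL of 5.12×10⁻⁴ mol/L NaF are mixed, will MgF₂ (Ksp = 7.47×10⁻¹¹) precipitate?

No

Total volume after mixing = 200 + 125 = 325 mL.
[Mg²⁺] = (6.34×10⁻⁶)(200)/325 = 3.90×10⁻⁶ mol/L
[F⁻] = (5.12×10⁻⁴)(125)/325 = 1.97×10⁻⁴ mol/L
Q = [Mg²⁺][F⁻]^2 = 1.51×10⁻¹³
Since Q (1.51×10⁻¹³) is less than Ksp (7.47×10⁻¹¹), no MgF₂ precipitates.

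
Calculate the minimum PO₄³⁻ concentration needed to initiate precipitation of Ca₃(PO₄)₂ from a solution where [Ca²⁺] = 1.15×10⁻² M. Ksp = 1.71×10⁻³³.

3.35×10⁻¹⁴ M

Each salt precipitates once Q = Ksp for that salt.
Ca₃(PO₄)₂(s) ⇌ 3 Ca²⁺(aq) + 2 PO₄³⁻(aq)
Ksp = [Ca²⁺]^3[PO₄³⁻]^2 = [PO₄³⁻]^2(1.15×10⁻²)^3
[PO₄³⁻]^2 = 1.71×10⁻³³ / (1.15×10⁻²)^3 = 1.12×10⁻²⁷
[PO₄³⁻] = 3.35×10⁻¹⁴ M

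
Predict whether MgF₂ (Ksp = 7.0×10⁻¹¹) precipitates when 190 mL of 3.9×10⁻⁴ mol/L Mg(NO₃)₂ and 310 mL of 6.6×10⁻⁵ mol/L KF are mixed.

Total volume after mixing = 190 + 310 = 500 mL.
[Mg²⁺] = (3.9×10⁻⁴)(190)/500 = 1.5×10⁻⁴ mol/L
[F⁻] = (6.6×10⁻⁵)(310)/500 = 4.1×10⁻⁵ mol/L
Q = [Mg²⁺][F⁻]^2 = 2.5×10⁻¹³
Q < Ksp (2.5×10⁻¹³ vs 7.0×10⁻¹¹); the solution remains unsaturated and no precipitate forms.

No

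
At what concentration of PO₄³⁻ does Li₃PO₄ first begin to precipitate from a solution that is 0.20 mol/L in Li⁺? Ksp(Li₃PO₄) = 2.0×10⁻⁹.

The threshold for precipitation is Q = Ksp.
Li₃PO₄(s) ⇌ 3 Li⁺(aq) + PO₄³⁻(aq)
Ksp = [Li⁺]^3[PO₄³⁻] = [PO₄³⁻](0.20)^3
[PO₄³⁻] = 2.0×10⁻⁹ / (0.20)^3 = 2.5×10⁻⁷
[PO₄³⁻] = 2.5×10⁻⁷ mol/L

2.5×10⁻⁷ M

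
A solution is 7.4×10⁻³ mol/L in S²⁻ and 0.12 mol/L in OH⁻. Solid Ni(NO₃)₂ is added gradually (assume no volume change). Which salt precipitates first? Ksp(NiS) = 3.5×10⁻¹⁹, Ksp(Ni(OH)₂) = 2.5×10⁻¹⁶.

Precipitation of each salt begins when its ion product equals Ksp.
For NiS: [Ni²⁺] = (Ksp/[S²⁻]) = 4.7×10⁻¹⁷ mol/L
For Ni(OH)₂: [Ni²⁺] = (Ksp/[OH⁻]^2) = 1.7×10⁻¹⁴ mol/L
NiS requires the lower [Ni²⁺], so it precipitates first.

NiS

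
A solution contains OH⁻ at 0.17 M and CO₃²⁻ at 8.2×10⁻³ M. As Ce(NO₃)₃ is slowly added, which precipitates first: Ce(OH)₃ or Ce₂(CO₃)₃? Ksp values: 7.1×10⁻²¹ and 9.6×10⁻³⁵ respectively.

Precipitation begins when Q = Ksp.
For Ce(OH)₃: [Ce³⁺] = (Ksp/[OH⁻]^3) = 1.4×10⁻¹⁸ M
For Ce₂(CO₃)₃: [Ce³⁺] = (Ksp/[CO₃²⁻]^3)^(1/2) = 1.3×10⁻¹⁴ M
The smaller threshold [Ce³⁺] is reached first, so Ce(OH)₃ precipitates first.

Ce(OH)₃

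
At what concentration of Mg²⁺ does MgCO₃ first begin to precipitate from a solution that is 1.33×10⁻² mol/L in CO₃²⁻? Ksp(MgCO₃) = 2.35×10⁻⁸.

1.77×10⁻⁶ M

The threshold for precipitation is Q = Ksp.
MgCO₃(s) ⇌ Mg²⁺(aq) + CO₃²⁻(aq)
Ksp = [Mg²⁺][CO₃²⁻] = [Mg²⁺](1.33×10⁻²)
[Mg²⁺] = 2.35×10⁻⁸ / (1.33×10⁻²) = 1.77×10⁻⁶
[Mg²⁺] = 1.77×10⁻⁶ mol/L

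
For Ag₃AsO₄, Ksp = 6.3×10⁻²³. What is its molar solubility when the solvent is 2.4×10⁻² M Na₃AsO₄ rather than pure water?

4.6×10⁻⁸ M

Ag₃AsO₄(s) ⇌ 3 Ag⁺(aq) + AsO₄³⁻(aq)
The solution already contains AsO₄³⁻ at 2.4×10⁻² M. Let s be the molar solubility of Ag₃AsO₄.
[AsO₄³⁻] ≈ 2.4×10⁻² M (common ion dominates); [Ag⁺] = 3s.
Ksp = [Ag⁺]^3[AsO₄³⁻] = (3s)^3(2.4×10⁻²)
(3s)^3 = 6.3×10⁻²³ / (2.4×10⁻²) = 2.6×10⁻²¹
s = 4.6×10⁻⁸ M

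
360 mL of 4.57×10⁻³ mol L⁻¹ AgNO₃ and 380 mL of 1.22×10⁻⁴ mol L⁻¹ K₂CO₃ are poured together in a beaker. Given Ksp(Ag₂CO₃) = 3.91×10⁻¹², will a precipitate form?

Total volume after mixing = 360 + 380 = 740 mL.
[Ag⁺] = (4.57×10⁻³)(360)/740 = 2.22×10⁻³ mol L⁻¹
[CO₃²⁻] = (1.22×10⁻⁴)(380)/740 = 6.26×10⁻⁵ mol L⁻¹
Q = [Ag⁺]^2[CO₃²⁻] = 3.10×10⁻¹⁰
Q = 3.10×10⁻¹⁰ > Ksp = 3.91×10⁻¹², so the solution is supersaturated and Ag₂CO₃ precipitates.

Yes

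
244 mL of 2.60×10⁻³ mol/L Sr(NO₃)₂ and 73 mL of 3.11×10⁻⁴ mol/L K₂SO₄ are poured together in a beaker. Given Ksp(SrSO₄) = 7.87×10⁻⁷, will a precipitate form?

No

The combined volume is 317 mL.
[Sr²⁺] = (2.60×10⁻³)(244)/317 = 2.00×10⁻³ mol/L
[SO₄²⁻] = (3.11×10⁻⁴)(73)/317 = 7.16×10⁻⁵ mol/L
Q = [Sr²⁺][SO₄²⁻] = 1.43×10⁻⁷
Since Q (1.43×10⁻⁷) is less than Ksp (7.87×10⁻⁷), no SrSO₄ precipitates.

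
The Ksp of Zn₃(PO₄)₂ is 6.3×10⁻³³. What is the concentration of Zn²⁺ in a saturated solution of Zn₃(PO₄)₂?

4.3×10⁻⁷ M

Zn₃(PO₄)₂(s) ⇌ 3 Zn²⁺(aq) + 2 PO₄³⁻(aq)
Call the molar solubility s, so that [Zn²⁺] = 3s and [PO₄³⁻] = 2s.
Ksp = [Zn²⁺]^3[PO₄³⁻]^2 = (3s)^3 · (2s)^2 = 108s^5 = 6.3×10⁻³³
s = 1.4×10⁻⁷ M
[Zn²⁺] = 3s = 4.3×10⁻⁷ M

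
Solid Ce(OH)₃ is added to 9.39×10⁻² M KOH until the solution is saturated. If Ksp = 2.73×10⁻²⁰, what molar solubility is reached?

Ce(OH)₃(s) ⇌ Ce³⁺(aq) + 3 OH⁻(aq)
With OH⁻ already at 9.39×10⁻² M and s small, take [OH⁻] ≈ 9.39×10⁻² M and [Ce³⁺] = s.
Ksp = [Ce³⁺][OH⁻]^3 = s(9.39×10⁻²)^3
s = 2.73×10⁻²⁰ / (9.39×10⁻²)^3 = 3.30×10⁻¹⁷
s = 3.30×10⁻¹⁷ M

3.30×10⁻¹⁷ M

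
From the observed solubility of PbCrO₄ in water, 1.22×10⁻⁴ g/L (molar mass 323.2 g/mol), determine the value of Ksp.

s = (1.22×10⁻⁴ g L⁻¹)/(323.2 g mol⁻¹) = 3.7748×10⁻⁷ M
PbCrO₄(s) ⇌ Pb²⁺(aq) + CrO₄²⁻(aq)
Let s be the molar solubility. Then [Pb²⁺] = s and [CrO₄²⁻] = s.
Ksp = [Pb²⁺][CrO₄²⁻] = s · s = s^2
Ksp = (3.7748×10⁻⁷)^2 = 1.42×10⁻¹³

Ksp = 1.42×10⁻¹³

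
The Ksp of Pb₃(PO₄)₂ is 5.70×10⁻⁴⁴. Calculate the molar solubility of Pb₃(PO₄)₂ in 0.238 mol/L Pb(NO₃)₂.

1.03×10⁻²¹ M

Pb₃(PO₄)₂(s) ⇌ 3 Pb²⁺(aq) + 2 PO₄³⁻(aq)
Let s be the solubility of Pb₃(PO₄)₂ here. The common ion gives [Pb²⁺] ≈ 0.238 mol/L, and [PO₄³⁻] = 2s.
Ksp = [Pb²⁺]^3[PO₄³⁻]^2 = (0.238)^3(2s)^2
(2s)^2 = 5.70×10⁻⁴⁴ / (0.238)^3 = 4.23×10⁻⁴²
s = 1.03×10⁻²¹ mol/L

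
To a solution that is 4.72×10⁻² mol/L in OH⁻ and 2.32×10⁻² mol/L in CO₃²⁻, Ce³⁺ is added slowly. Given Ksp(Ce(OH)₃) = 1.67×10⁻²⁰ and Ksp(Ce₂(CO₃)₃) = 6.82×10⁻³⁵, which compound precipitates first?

Ce(OH)₃

Each salt precipitates once Q = Ksp for that salt.
For Ce(OH)₃: [Ce³⁺] = (Ksp/[OH⁻]^3) = 1.59×10⁻¹⁶ mol/L
For Ce₂(CO₃)₃: [Ce³⁺] = (Ksp/[CO₃²⁻]^3)^(1/2) = 2.34×10⁻¹⁵ mol/L
Since Ce(OH)₃ needs less Ce³⁺ to reach saturation, it precipitates first.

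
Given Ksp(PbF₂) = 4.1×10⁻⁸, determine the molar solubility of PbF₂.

2.2×10⁻³ M

PbF₂(s) ⇌ Pb²⁺(aq) + 2 F⁻(aq)
If s mol/L of PbF₂ dissolves, [Pb²⁺] = s and [F⁻] = 2s.
Ksp = [Pb²⁺][F⁻]^2 = s · (2s)^2 = 4s^3
4s^3 = 4.1×10⁻⁸  ⇒  s^3 = 1.0×10⁻⁸
s = 2.2×10⁻³ mol L⁻¹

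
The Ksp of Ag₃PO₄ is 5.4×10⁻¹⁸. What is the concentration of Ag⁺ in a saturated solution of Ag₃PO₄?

Ag₃PO₄(s) ⇌ 3 Ag⁺(aq) + PO₄³⁻(aq)
Call the molar solubility s, so that [Ag⁺] = 3s and [PO₄³⁻] = s.
Ksp = [Ag⁺]^3[PO₄³⁻] = (3s)^3 · s = 27s^4 = 5.4×10⁻¹⁸
s = 2.1×10⁻⁵ mol L⁻¹
[Ag⁺] = 3s = 6.3×10⁻⁵ mol L⁻¹

6.3×10⁻⁵ M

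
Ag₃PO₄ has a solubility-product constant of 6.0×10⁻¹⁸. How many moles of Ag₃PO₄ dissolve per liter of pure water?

Ag₃PO₄(s) ⇌ 3 Ag⁺(aq) + PO₄³⁻(aq)
Call the molar solubility s, so that [Ag⁺] = 3s and [PO₄³⁻] = s.
Ksp = [Ag⁺]^3[PO₄³⁻] = (3s)^3 · s = 27s^4
27s^4 = 6.0×10⁻¹⁸  ⇒  s^4 = 2.2×10⁻¹⁹
s = (2.2×10⁻¹⁹)^(1/4) = 2.2×10⁻⁵ mol/L

2.2×10⁻⁵ M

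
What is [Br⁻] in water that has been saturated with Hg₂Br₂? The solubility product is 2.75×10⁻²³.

Hg₂Br₂(s) ⇌ Hg₂²⁺(aq) + 2 Br⁻(aq)
Let s be the molar solubility. Then [Hg₂²⁺] = s and [Br⁻] = 2s.
Ksp = [Hg₂²⁺][Br⁻]^2 = s · (2s)^2 = 4s^3 = 2.75×10⁻²³
s = 1.90×10⁻⁸ M
[Br⁻] = 2s = 3.80×10⁻⁸ M

3.80×10⁻⁸ M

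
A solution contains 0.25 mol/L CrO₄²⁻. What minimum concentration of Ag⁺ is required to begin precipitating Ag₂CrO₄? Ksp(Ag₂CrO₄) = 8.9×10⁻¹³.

Each salt precipitates once Q = Ksp for that salt.
Ag₂CrO₄(s) ⇌ 2 Ag⁺(aq) + CrO₄²⁻(aq)
Ksp = [Ag⁺]^2[CrO₄²⁻] = [Ag⁺]^2(0.25)
[Ag⁺]^2 = 8.9×10⁻¹³ / (0.25) = 3.6×10⁻¹²
[Ag⁺] = 1.9×10⁻⁶ mol/L

1.9×10⁻⁶ M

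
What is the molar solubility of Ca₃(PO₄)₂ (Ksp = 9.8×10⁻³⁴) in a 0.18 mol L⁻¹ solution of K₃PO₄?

1.0×10⁻¹¹ M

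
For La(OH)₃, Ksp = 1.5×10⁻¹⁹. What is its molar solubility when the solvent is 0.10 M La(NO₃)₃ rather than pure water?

La(OH)₃(s) ⇌ La³⁺(aq) + 3 OH⁻(aq)
La³⁺ is already present at 0.10 M. If s mol/L of La(OH)₃ dissolves, [OH⁻] = 3s while [La³⁺] ≈ 0.10 M.
Ksp = [La³⁺][OH⁻]^3 = (0.10)(3s)^3
(3s)^3 = 1.5×10⁻¹⁹ / (0.10) = 1.5×10⁻¹⁸
s = 3.8×10⁻⁷ M

3.8×10⁻⁷ M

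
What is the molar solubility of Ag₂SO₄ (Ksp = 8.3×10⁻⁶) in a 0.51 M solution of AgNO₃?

3.2×10⁻⁵ M

Ag₂SO₄(s) ⇌ 2 Ag⁺(aq) + SO₄²⁻(aq)
With Ag⁺ already at 0.51 M and s small, take [Ag⁺] ≈ 0.51 M and [SO₄²⁻] = s.
Ksp = [Ag⁺]^2[SO₄²⁻] = (0.51)^2s
s = 8.3×10⁻⁶ / (0.51)^2 = 3.2×10⁻⁵
s = 3.2×10⁻⁵ M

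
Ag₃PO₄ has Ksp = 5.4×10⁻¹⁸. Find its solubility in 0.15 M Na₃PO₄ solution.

1.1×10⁻⁶ M

Ag₃PO₄(s) ⇌ 3 Ag⁺(aq) + PO₄³⁻(aq)
The solution already contains PO₄³⁻ at 0.15 M. Let s be the molar solubility of Ag₃PO₄.
[PO₄³⁻] ≈ 0.15 M (common ion dominates); [Ag⁺] = 3s.
Ksp = [Ag⁺]^3[PO₄³⁻] = (3s)^3(0.15)
(3s)^3 = 5.4×10⁻¹⁸ / (0.15) = 3.6×10⁻¹⁷
s = 1.1×10⁻⁶ M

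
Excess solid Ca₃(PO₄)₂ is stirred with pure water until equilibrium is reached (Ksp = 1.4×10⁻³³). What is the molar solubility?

Ca₃(PO₄)₂(s) ⇌ 3 Ca²⁺(aq) + 2 PO₄³⁻(aq)
Let s be the molar solubility. Then [Ca²⁺] = 3s and [PO₄³⁻] = 2s.
Ksp = [Ca²⁺]^3[PO₄³⁻]^2 = (3s)^3 · (2s)^2 = 108s^5
108s^5 = 1.4×10⁻³³  ⇒  s^5 = 1.3×10⁻³⁵
s = (1.3×10⁻³⁵)^(1/5) = 1.1×10⁻⁷ mol/L

1.1×10⁻⁷ M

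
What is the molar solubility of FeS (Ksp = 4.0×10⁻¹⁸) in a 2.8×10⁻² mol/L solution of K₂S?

FeS(s) ⇌ Fe²⁺(aq) + S²⁻(aq)
With S²⁻ already at 2.8×10⁻² mol/L and s small, take [S²⁻] ≈ 2.8×10⁻² mol/L and [Fe²⁺] = s.
Ksp = [Fe²⁺][S²⁻] = s(2.8×10⁻²)
s = 4.0×10⁻¹⁸ / (2.8×10⁻²) = 1.4×10⁻¹⁶
s = 1.4×10⁻¹⁶ mol/L

1.4×10⁻¹⁶ M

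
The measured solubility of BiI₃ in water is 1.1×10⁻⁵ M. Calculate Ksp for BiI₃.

BiI₃(s) ⇌ Bi³⁺(aq) + 3 I⁻(aq)
If s mol/L of BiI₃ dissolves, [Bi³⁺] = s and [I⁻] = 3s.
Ksp = [Bi³⁺][I⁻]^3 = s · (3s)^3 = 27s^4
Ksp = 27 × (1.1×10⁻⁵)^4 = 4.0×10⁻¹⁹

Ksp = 4.0×10⁻¹⁹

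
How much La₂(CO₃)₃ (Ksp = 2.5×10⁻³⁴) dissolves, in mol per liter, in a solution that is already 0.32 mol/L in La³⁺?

La₂(CO₃)₃(s) ⇌ 2 La³⁺(aq) + 3 CO₃²⁻(aq)
La³⁺ is already present at 0.32 mol/L. If s mol/L of La₂(CO₃)₃ dissolves, [CO₃²⁻] = 3s while [La³⁺] ≈ 0.32 mol/L.
Ksp = [La³⁺]^2[CO₃²⁻]^3 = (0.32)^2(3s)^3
(3s)^3 = 2.5×10⁻³⁴ / (0.32)^2 = 2.4×10⁻³³
s = 4.5×10⁻¹² mol/L

4.5×10⁻¹² M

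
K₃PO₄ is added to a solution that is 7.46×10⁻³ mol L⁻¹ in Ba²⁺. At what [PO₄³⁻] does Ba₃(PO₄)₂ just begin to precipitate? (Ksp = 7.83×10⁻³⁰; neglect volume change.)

Precipitation of each salt begins when its ion product equals Ksp.
Ba₃(PO₄)₂(s) ⇌ 3 Ba²⁺(aq) + 2 PO₄³⁻(aq)
Ksp = [Ba²⁺]^3[PO₄³⁻]^2 = [PO₄³⁻]^2(7.46×10⁻³)^3
[PO₄³⁻]^2 = 7.83×10⁻³⁰ / (7.46×10⁻³)^3 = 1.89×10⁻²³
[PO₄³⁻] = 4.34×10⁻¹² mol L⁻¹

4.34×10⁻¹² M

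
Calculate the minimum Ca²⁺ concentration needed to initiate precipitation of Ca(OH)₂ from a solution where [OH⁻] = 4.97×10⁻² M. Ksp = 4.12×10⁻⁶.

1.67×10⁻³ M

Precipitation of each salt begins when its ion product equals Ksp.
Ca(OH)₂(s) ⇌ Ca²⁺(aq) + 2 OH⁻(aq)
Ksp = [Ca²⁺][OH⁻]^2 = [Ca²⁺](4.97×10⁻²)^2
[Ca²⁺] = 4.12×10⁻⁶ / (4.97×10⁻²)^2 = 1.67×10⁻³
[Ca²⁺] = 1.67×10⁻³ M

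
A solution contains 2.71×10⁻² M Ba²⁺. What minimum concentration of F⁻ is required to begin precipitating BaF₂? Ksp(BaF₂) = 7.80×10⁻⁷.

5.36×10⁻³ M

The threshold for precipitation is Q = Ksp.
BaF₂(s) ⇌ Ba²⁺(aq) + 2 F⁻(aq)
Ksp = [Ba²⁺][F⁻]^2 = [F⁻]^2(2.71×10⁻²)
[F⁻]^2 = 7.80×10⁻⁷ / (2.71×10⁻²) = 2.88×10⁻⁵
[F⁻] = 5.36×10⁻³ M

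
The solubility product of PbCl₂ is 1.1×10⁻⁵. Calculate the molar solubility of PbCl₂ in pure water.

PbCl₂(s) ⇌ Pb²⁺(aq) + 2 Cl⁻(aq)
Let s be the molar solubility. Then [Pb²⁺] = s and [Cl⁻] = 2s.
Ksp = [Pb²⁺][Cl⁻]^2 = s · (2s)^2 = 4s^3
4s^3 = 1.1×10⁻⁵  ⇒  s^3 = 2.8×10⁻⁶
s = 1.4×10⁻² M

1.4×10⁻² M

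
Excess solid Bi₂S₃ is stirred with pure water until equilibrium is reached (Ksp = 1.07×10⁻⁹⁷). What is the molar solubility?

1.58×10⁻²⁰ M

Bi₂S₃(s) ⇌ 2 Bi³⁺(aq) + 3 S²⁻(aq)
Call the molar solubility s, so that [Bi³⁺] = 2s and [S²⁻] = 3s.
Ksp = [Bi³⁺]^2[S²⁻]^3 = (2s)^2 · (3s)^3 = 108s^5
108s^5 = 1.07×10⁻⁹⁷  ⇒  s^5 = 9.91×10⁻¹⁰⁰
s = (9.91×10⁻¹⁰⁰)^(1/5) = 1.58×10⁻²⁰ mol L⁻¹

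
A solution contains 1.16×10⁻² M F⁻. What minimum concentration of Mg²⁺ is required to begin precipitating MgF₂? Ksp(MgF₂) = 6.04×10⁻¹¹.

Each salt precipitates once Q = Ksp for that salt.
MgF₂(s) ⇌ Mg²⁺(aq) + 2 F⁻(aq)
Ksp = [Mg²⁺][F⁻]^2 = [Mg²⁺](1.16×10⁻²)^2
[Mg²⁺] = 6.04×10⁻¹¹ / (1.16×10⁻²)^2 = 4.49×10⁻⁷
[Mg²⁺] = 4.49×10⁻⁷ M

4.49×10⁻⁷ M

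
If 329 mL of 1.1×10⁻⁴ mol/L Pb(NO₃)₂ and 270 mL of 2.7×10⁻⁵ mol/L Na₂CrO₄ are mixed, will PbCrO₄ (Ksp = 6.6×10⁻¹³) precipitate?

After mixing, V = 329 mL + 270 mL = 599 mL.
[Pb²⁺] = (1.1×10⁻⁴)(329)/599 = 6.0×10⁻⁵ mol/L
[CrO₄²⁻] = (2.7×10⁻⁵)(270)/599 = 1.2×10⁻⁵ mol/L
Q = [Pb²⁺][CrO₄²⁻] = 7.4×10⁻¹⁰
Q = 7.4×10⁻¹⁰ > Ksp = 6.6×10⁻¹³, so the solution is supersaturated and PbCrO₄ precipitates.

Yes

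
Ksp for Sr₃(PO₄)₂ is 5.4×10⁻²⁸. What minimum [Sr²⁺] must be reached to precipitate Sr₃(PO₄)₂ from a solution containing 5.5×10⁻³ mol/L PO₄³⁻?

The threshold for precipitation is Q = Ksp.
Sr₃(PO₄)₂(s) ⇌ 3 Sr²⁺(aq) + 2 PO₄³⁻(aq)
Ksp = [Sr²⁺]^3[PO₄³⁻]^2 = [Sr²⁺]^3(5.5×10⁻³)^2
[Sr²⁺]^3 = 5.4×10⁻²⁸ / (5.5×10⁻³)^2 = 1.8×10⁻²³
[Sr²⁺] = 2.6×10⁻⁸ mol/L

2.6×10⁻⁸ M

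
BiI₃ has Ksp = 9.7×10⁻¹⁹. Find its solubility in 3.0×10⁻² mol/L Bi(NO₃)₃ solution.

BiI₃(s) ⇌ Bi³⁺(aq) + 3 I⁻(aq)
Bi³⁺ is already present at 3.0×10⁻² mol/L. If s mol/L of BiI₃ dissolves, [I⁻] = 3s while [Bi³⁺] ≈ 3.0×10⁻² mol/L.
Ksp = [Bi³⁺][I⁻]^3 = (3.0×10⁻²)(3s)^3
(3s)^3 = 9.7×10⁻¹⁹ / (3.0×10⁻²) = 3.2×10⁻¹⁷
s = 1.1×10⁻⁶ mol/L

1.1×10⁻⁶ M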